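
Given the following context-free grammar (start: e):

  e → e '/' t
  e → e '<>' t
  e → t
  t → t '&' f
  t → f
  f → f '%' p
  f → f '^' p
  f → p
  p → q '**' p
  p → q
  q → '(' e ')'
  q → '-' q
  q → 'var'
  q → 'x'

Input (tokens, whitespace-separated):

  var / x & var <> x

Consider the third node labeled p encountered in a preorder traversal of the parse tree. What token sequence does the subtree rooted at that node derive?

var

[e [e [e [t [f [p [q var]]]]] / [t [t [f [p [q x]]]] & [f [p [q var]]]]] <> [t [f [p [q x]]]]]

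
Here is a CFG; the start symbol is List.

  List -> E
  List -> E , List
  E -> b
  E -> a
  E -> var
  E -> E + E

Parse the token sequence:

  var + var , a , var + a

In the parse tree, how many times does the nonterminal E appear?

7

[List [E [E var] + [E var]] , [List [E a] , [List [E [E var] + [E a]]]]]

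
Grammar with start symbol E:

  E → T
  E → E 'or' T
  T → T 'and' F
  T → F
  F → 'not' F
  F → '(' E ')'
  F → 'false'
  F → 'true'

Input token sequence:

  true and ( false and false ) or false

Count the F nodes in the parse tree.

[E [E [T [T [F true]] and [F ( [E [T [T [F false]] and [F false]]] )]]] or [T [F false]]]

5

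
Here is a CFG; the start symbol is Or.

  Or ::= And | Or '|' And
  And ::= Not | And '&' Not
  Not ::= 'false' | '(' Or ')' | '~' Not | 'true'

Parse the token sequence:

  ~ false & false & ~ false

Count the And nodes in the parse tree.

[Or [And [And [And [Not ~ [Not false]]] & [Not false]] & [Not ~ [Not false]]]]

3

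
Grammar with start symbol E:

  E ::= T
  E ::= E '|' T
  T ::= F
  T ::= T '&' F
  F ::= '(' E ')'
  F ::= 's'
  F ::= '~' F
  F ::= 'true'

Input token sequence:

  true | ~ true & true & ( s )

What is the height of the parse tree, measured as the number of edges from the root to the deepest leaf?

[E [E [T [F true]]] | [T [T [T [F ~ [F true]]] & [F true]] & [F ( [E [T [F s]]] )]]]

6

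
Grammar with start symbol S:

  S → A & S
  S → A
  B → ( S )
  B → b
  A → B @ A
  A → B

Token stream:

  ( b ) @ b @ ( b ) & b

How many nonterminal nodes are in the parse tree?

16

[S [A [B ( [S [A [B b]]] )] @ [A [B b] @ [A [B ( [S [A [B b]]] )]]]] & [S [A [B b]]]]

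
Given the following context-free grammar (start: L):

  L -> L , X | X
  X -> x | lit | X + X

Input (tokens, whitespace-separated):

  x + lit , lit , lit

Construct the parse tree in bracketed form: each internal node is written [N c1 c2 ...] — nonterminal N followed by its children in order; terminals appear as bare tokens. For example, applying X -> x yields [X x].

L
L , X
L , X , X
X , X , X
X + X , X , X
x + X , X , X
x + lit , X , X
x + lit , lit , X
x + lit , lit , lit

[L [L [L [X [X x] + [X lit]]] , [X lit]] , [X lit]]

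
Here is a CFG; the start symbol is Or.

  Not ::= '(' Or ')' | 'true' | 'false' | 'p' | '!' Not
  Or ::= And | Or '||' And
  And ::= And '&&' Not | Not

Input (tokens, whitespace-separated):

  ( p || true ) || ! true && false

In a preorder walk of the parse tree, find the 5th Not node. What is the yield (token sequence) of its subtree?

true

[Or [Or [And [Not ( [Or [Or [And [Not p]]] || [And [Not true]]] )]]] || [And [And [Not ! [Not true]]] && [Not false]]]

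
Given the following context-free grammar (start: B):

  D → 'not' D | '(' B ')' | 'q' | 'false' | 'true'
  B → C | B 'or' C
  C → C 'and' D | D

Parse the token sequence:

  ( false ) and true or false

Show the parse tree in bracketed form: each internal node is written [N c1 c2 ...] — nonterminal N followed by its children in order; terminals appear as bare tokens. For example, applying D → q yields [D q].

[B [B [C [C [D ( [B [C [D false]]] )]] and [D true]]] or [C [D false]]]

B
B or C
C or C
C and D or C
D and D or C
( B ) and D or C
( C ) and D or C
( D ) and D or C
( false ) and D or C
( false ) and true or C
( false ) and true or D
( false ) and true or false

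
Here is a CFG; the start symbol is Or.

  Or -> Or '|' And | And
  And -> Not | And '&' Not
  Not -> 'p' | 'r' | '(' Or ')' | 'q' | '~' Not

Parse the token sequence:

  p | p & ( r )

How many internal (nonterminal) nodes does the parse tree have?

[Or [Or [And [Not p]]] | [And [And [Not p]] & [Not ( [Or [And [Not r]]] )]]]

11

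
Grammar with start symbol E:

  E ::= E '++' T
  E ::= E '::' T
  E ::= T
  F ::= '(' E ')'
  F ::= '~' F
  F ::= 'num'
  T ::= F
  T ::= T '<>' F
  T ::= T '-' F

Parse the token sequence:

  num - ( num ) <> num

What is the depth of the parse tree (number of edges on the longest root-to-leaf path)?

[E [T [T [T [F num]] - [F ( [E [T [F num]]] )]] <> [F num]]]

7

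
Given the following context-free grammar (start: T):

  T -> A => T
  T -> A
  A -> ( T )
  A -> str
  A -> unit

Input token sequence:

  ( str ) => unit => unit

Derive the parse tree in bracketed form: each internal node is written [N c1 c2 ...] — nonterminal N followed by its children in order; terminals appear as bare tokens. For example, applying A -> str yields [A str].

[T [A ( [T [A str]] )] => [T [A unit] => [T [A unit]]]]

T
A => T
( T ) => T
( A ) => T
( str ) => T
( str ) => A => T
( str ) => unit => T
( str ) => unit => A
( str ) => unit => unit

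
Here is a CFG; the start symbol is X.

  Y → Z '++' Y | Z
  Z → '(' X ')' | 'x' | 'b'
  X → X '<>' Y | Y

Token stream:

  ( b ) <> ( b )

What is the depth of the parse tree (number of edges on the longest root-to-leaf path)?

7

[X [X [Y [Z ( [X [Y [Z b]]] )]]] <> [Y [Z ( [X [Y [Z b]]] )]]]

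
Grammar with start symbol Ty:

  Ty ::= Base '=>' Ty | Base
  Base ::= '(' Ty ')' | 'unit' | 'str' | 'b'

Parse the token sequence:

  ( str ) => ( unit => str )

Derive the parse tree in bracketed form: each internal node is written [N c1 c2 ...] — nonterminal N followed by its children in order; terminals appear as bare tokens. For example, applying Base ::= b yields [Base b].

Ty
Base => Ty
( Ty ) => Ty
( Base ) => Ty
( str ) => Ty
( str ) => Base
( str ) => ( Ty )
( str ) => ( Base => Ty )
( str ) => ( unit => Ty )
( str ) => ( unit => Base )
( str ) => ( unit => str )

[Ty [Base ( [Ty [Base str]] )] => [Ty [Base ( [Ty [Base unit] => [Ty [Base str]]] )]]]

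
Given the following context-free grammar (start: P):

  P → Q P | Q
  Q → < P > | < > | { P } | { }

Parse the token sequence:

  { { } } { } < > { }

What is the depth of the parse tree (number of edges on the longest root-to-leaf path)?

[P [Q { [P [Q { }]] }] [P [Q { }] [P [Q < >] [P [Q { }]]]]]

5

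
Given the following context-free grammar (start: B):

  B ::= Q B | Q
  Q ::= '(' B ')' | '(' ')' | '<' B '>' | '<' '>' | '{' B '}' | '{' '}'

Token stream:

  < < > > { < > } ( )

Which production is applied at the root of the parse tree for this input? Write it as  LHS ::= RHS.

[B [Q < [B [Q < >]] >] [B [Q { [B [Q < >]] }] [B [Q ( )]]]]

B ::= Q B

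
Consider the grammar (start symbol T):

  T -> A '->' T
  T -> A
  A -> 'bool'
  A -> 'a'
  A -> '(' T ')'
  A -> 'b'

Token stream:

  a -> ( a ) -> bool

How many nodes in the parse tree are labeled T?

4

[T [A a] -> [T [A ( [T [A a]] )] -> [T [A bool]]]]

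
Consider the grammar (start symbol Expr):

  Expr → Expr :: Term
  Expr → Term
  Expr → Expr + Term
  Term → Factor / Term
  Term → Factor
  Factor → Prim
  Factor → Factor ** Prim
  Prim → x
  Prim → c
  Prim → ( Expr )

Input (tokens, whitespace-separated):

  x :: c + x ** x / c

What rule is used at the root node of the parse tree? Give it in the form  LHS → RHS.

[Expr [Expr [Expr [Term [Factor [Prim x]]]] :: [Term [Factor [Prim c]]]] + [Term [Factor [Factor [Prim x]] ** [Prim x]] / [Term [Factor [Prim c]]]]]

Expr → Expr + Term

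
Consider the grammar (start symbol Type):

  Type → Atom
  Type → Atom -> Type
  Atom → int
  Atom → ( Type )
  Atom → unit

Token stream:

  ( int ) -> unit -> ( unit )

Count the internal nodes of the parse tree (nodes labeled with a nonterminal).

10

[Type [Atom ( [Type [Atom int]] )] -> [Type [Atom unit] -> [Type [Atom ( [Type [Atom unit]] )]]]]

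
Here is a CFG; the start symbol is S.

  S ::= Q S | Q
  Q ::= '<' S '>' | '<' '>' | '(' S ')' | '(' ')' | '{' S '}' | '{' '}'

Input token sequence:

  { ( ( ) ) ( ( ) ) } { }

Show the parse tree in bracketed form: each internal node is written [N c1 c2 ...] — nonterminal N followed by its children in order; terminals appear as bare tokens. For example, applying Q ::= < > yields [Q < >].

[S [Q { [S [Q ( [S [Q ( )]] )] [S [Q ( [S [Q ( )]] )]]] }] [S [Q { }]]]

S
Q S
{ S } S
{ Q S } S
{ ( S ) S } S
{ ( Q ) S } S
{ ( ( ) ) S } S
{ ( ( ) ) Q } S
{ ( ( ) ) ( S ) } S
{ ( ( ) ) ( Q ) } S
{ ( ( ) ) ( ( ) ) } S
{ ( ( ) ) ( ( ) ) } Q
{ ( ( ) ) ( ( ) ) } { }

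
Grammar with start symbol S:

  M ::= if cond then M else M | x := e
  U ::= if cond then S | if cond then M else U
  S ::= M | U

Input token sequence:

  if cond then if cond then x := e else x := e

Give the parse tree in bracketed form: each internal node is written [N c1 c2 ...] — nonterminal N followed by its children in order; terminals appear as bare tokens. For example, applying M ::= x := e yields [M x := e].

S
U
if cond then S
if cond then M
if cond then if cond then M else M
if cond then if cond then x := e else M
if cond then if cond then x := e else x := e

[S [U if cond then [S [M if cond then [M x := e] else [M x := e]]]]]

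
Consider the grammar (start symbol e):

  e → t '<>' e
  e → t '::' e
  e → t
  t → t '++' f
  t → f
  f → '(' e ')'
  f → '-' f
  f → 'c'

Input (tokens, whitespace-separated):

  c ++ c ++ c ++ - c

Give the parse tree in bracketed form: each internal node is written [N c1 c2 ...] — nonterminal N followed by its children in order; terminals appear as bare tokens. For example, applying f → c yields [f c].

[e [t [t [t [t [f c]] ++ [f c]] ++ [f c]] ++ [f - [f c]]]]

e
t
t ++ f
t ++ f ++ f
t ++ f ++ f ++ f
f ++ f ++ f ++ f
c ++ f ++ f ++ f
c ++ c ++ f ++ f
c ++ c ++ c ++ f
c ++ c ++ c ++ - f
c ++ c ++ c ++ - c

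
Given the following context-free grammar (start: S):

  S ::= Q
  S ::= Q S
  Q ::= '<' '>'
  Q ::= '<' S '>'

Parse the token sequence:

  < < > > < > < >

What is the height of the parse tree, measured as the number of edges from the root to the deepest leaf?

[S [Q < [S [Q < >]] >] [S [Q < >] [S [Q < >]]]]

4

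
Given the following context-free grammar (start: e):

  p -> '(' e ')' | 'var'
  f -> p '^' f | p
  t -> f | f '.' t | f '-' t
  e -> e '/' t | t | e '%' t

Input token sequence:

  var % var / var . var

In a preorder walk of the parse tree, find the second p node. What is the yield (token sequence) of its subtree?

[e [e [e [t [f [p var]]]] % [t [f [p var]]]] / [t [f [p var]] . [t [f [p var]]]]]

var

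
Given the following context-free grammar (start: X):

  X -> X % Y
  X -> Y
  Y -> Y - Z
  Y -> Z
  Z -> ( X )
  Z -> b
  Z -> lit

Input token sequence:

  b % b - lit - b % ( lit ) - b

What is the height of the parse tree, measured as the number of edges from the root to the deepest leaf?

7

[X [X [X [Y [Z b]]] % [Y [Y [Y [Z b]] - [Z lit]] - [Z b]]] % [Y [Y [Z ( [X [Y [Z lit]]] )]] - [Z b]]]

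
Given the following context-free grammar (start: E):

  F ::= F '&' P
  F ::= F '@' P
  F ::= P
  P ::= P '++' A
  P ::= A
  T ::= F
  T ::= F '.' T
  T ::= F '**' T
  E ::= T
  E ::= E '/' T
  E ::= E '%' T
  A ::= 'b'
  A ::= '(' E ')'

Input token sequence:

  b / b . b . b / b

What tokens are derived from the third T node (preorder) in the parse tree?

b . b

[E [E [E [T [F [P [A b]]]]] / [T [F [P [A b]]] . [T [F [P [A b]]] . [T [F [P [A b]]]]]]] / [T [F [P [A b]]]]]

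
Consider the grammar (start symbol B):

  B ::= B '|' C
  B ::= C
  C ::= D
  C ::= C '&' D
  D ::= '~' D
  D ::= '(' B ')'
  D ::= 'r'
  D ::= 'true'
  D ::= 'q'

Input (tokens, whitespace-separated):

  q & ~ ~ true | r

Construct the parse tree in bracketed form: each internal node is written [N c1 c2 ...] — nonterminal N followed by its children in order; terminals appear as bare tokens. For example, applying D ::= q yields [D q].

[B [B [C [C [D q]] & [D ~ [D ~ [D true]]]]] | [C [D r]]]

B
B | C
C | C
C & D | C
D & D | C
q & D | C
q & ~ D | C
q & ~ ~ D | C
q & ~ ~ true | C
q & ~ ~ true | D
q & ~ ~ true | r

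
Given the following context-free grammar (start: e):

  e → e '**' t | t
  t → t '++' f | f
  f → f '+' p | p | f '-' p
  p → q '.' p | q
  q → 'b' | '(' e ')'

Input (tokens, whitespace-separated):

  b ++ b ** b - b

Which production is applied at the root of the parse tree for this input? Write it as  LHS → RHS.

e → e '**' t

[e [e [t [t [f [p [q b]]]] ++ [f [p [q b]]]]] ** [t [f [f [p [q b]]] - [p [q b]]]]]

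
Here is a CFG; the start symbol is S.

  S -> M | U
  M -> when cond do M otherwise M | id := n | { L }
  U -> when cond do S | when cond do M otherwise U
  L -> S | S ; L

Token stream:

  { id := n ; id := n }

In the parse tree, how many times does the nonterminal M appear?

3

[S [M { [L [S [M id := n]] ; [L [S [M id := n]]]] }]]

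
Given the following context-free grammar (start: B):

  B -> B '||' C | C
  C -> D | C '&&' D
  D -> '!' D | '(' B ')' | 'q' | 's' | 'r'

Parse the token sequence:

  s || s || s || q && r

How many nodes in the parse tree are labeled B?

[B [B [B [B [C [D s]]] || [C [D s]]] || [C [D s]]] || [C [C [D q]] && [D r]]]

4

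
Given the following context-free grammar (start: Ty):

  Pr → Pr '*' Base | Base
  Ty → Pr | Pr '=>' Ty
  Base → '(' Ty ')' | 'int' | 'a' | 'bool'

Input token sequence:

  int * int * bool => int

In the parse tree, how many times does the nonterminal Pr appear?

[Ty [Pr [Pr [Pr [Base int]] * [Base int]] * [Base bool]] => [Ty [Pr [Base int]]]]

4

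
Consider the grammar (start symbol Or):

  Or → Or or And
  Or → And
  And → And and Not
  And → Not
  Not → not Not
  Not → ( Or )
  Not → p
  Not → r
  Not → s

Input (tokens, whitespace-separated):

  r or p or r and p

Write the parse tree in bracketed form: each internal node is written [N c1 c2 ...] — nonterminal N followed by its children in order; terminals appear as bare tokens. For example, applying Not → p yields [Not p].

[Or [Or [Or [And [Not r]]] or [And [Not p]]] or [And [And [Not r]] and [Not p]]]

Or
Or or And
Or or And or And
And or And or And
Not or And or And
r or And or And
r or Not or And
r or p or And
r or p or And and Not
r or p or Not and Not
r or p or r and Not
r or p or r and p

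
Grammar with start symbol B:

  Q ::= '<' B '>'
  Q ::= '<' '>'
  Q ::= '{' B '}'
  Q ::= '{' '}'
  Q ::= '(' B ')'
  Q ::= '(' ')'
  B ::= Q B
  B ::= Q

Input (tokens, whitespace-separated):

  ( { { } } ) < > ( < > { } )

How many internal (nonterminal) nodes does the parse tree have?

[B [Q ( [B [Q { [B [Q { }]] }]] )] [B [Q < >] [B [Q ( [B [Q < >] [B [Q { }]]] )]]]]

14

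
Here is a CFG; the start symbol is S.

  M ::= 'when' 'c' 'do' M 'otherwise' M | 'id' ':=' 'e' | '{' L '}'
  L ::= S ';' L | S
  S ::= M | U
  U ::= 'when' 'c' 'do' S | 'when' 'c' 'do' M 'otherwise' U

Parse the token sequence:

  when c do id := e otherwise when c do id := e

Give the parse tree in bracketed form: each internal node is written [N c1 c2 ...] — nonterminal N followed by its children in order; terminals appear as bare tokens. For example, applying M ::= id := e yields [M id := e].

S
U
when c do M otherwise U
when c do id := e otherwise U
when c do id := e otherwise when c do S
when c do id := e otherwise when c do M
when c do id := e otherwise when c do id := e

[S [U when c do [M id := e] otherwise [U when c do [S [M id := e]]]]]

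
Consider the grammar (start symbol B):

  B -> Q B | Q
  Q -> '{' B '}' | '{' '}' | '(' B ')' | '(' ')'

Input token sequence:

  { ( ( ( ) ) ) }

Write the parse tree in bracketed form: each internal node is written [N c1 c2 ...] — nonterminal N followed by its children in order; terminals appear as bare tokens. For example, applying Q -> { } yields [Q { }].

B
Q
{ B }
{ Q }
{ ( B ) }
{ ( Q ) }
{ ( ( B ) ) }
{ ( ( Q ) ) }
{ ( ( ( ) ) ) }

[B [Q { [B [Q ( [B [Q ( [B [Q ( )]] )]] )]] }]]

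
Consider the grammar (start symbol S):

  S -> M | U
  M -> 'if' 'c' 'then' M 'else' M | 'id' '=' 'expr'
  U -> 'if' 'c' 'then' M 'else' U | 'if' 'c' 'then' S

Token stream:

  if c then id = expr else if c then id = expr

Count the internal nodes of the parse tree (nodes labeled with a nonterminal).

6

[S [U if c then [M id = expr] else [U if c then [S [M id = expr]]]]]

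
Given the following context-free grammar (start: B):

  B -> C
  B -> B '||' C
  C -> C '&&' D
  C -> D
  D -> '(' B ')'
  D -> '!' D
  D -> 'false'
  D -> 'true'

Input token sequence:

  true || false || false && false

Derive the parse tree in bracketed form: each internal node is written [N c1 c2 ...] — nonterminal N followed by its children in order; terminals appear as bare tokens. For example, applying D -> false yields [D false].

B
B || C
B || C || C
C || C || C
D || C || C
true || C || C
true || D || C
true || false || C
true || false || C && D
true || false || D && D
true || false || false && D
true || false || false && false

[B [B [B [C [D true]]] || [C [D false]]] || [C [C [D false]] && [D false]]]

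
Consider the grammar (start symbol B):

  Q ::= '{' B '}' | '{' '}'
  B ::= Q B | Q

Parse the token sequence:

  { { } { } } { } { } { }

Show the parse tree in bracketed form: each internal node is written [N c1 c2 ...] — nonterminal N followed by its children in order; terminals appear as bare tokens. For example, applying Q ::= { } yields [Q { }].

B
Q B
{ B } B
{ Q B } B
{ { } B } B
{ { } Q } B
{ { } { } } B
{ { } { } } Q B
{ { } { } } { } B
{ { } { } } { } Q B
{ { } { } } { } { } B
{ { } { } } { } { } Q
{ { } { } } { } { } { }

[B [Q { [B [Q { }] [B [Q { }]]] }] [B [Q { }] [B [Q { }] [B [Q { }]]]]]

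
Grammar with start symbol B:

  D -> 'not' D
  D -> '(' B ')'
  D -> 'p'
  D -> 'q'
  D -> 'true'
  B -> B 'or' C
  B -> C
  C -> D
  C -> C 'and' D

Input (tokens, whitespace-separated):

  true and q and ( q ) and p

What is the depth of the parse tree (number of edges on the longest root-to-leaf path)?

7

[B [C [C [C [C [D true]] and [D q]] and [D ( [B [C [D q]]] )]] and [D p]]]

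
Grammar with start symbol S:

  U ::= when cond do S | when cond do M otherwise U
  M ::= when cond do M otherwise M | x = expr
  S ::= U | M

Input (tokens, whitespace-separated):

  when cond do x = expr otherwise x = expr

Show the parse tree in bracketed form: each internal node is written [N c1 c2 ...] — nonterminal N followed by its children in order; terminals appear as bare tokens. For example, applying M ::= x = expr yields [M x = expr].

[S [M when cond do [M x = expr] otherwise [M x = expr]]]

S
M
when cond do M otherwise M
when cond do x = expr otherwise M
when cond do x = expr otherwise x = expr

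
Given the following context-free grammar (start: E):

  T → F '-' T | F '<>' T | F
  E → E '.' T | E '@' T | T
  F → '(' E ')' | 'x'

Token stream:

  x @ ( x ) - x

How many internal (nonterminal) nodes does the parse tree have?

11

[E [E [T [F x]]] @ [T [F ( [E [T [F x]]] )] - [T [F x]]]]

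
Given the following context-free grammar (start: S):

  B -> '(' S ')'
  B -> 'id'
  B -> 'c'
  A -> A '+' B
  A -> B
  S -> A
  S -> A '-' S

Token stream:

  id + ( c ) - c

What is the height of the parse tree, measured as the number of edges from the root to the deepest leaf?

[S [A [A [B id]] + [B ( [S [A [B c]]] )]] - [S [A [B c]]]]

6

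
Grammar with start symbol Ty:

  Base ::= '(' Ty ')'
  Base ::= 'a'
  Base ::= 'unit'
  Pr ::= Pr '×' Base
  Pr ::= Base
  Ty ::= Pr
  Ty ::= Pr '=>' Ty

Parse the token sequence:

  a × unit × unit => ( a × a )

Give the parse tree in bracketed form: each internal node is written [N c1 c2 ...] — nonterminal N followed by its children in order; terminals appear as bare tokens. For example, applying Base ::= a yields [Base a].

[Ty [Pr [Pr [Pr [Base a]] × [Base unit]] × [Base unit]] => [Ty [Pr [Base ( [Ty [Pr [Pr [Base a]] × [Base a]]] )]]]]

Ty
Pr => Ty
Pr × Base => Ty
Pr × Base × Base => Ty
Base × Base × Base => Ty
a × Base × Base => Ty
a × unit × Base => Ty
a × unit × unit => Ty
a × unit × unit => Pr
a × unit × unit => Base
a × unit × unit => ( Ty )
a × unit × unit => ( Pr )
a × unit × unit => ( Pr × Base )
a × unit × unit => ( Base × Base )
a × unit × unit => ( a × Base )
a × unit × unit => ( a × a )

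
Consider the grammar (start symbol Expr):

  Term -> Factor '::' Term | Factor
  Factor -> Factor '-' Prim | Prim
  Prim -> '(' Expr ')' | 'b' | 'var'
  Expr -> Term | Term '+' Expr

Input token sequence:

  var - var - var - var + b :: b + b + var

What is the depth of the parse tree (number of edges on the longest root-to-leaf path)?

7

[Expr [Term [Factor [Factor [Factor [Factor [Prim var]] - [Prim var]] - [Prim var]] - [Prim var]]] + [Expr [Term [Factor [Prim b]] :: [Term [Factor [Prim b]]]] + [Expr [Term [Factor [Prim b]]] + [Expr [Term [Factor [Prim var]]]]]]]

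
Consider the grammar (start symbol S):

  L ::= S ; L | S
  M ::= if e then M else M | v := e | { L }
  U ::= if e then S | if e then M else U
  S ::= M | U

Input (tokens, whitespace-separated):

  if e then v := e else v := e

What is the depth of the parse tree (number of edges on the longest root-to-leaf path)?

[S [M if e then [M v := e] else [M v := e]]]

3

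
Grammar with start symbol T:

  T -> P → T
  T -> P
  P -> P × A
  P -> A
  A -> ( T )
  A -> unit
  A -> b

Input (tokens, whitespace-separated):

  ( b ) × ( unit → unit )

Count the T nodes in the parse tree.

4

[T [P [P [A ( [T [P [A b]]] )]] × [A ( [T [P [A unit]] → [T [P [A unit]]]] )]]]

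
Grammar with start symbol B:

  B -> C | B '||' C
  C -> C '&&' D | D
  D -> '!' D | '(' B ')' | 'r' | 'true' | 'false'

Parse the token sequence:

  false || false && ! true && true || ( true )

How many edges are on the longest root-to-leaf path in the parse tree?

[B [B [B [C [D false]]] || [C [C [C [D false]] && [D ! [D true]]] && [D true]]] || [C [D ( [B [C [D true]]] )]]]

6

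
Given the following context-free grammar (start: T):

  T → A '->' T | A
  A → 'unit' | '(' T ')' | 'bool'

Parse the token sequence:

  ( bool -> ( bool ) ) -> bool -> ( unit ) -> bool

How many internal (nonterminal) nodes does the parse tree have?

[T [A ( [T [A bool] -> [T [A ( [T [A bool]] )]]] )] -> [T [A bool] -> [T [A ( [T [A unit]] )] -> [T [A bool]]]]]

16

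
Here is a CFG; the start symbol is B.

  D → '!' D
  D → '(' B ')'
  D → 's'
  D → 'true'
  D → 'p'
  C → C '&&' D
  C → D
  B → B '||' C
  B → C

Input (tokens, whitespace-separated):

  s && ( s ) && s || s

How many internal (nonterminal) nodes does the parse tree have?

13

[B [B [C [C [C [D s]] && [D ( [B [C [D s]]] )]] && [D s]]] || [C [D s]]]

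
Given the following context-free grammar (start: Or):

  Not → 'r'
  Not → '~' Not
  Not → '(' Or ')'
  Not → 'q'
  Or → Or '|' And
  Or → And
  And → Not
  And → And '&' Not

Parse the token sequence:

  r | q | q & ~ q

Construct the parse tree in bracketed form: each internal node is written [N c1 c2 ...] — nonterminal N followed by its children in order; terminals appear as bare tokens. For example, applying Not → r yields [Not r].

[Or [Or [Or [And [Not r]]] | [And [Not q]]] | [And [And [Not q]] & [Not ~ [Not q]]]]

Or
Or | And
Or | And | And
And | And | And
Not | And | And
r | And | And
r | Not | And
r | q | And
r | q | And & Not
r | q | Not & Not
r | q | q & Not
r | q | q & ~ Not
r | q | q & ~ q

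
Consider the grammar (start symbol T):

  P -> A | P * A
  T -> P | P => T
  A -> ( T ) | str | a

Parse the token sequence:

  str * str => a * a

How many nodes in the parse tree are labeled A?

[T [P [P [A str]] * [A str]] => [T [P [P [A a]] * [A a]]]]

4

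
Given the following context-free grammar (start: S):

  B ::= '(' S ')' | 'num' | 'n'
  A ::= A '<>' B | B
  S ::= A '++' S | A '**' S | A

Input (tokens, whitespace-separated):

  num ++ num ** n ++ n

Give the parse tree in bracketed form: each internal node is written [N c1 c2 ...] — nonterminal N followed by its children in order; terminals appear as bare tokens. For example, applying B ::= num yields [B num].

S
A ++ S
B ++ S
num ++ S
num ++ A ** S
num ++ B ** S
num ++ num ** S
num ++ num ** A ++ S
num ++ num ** B ++ S
num ++ num ** n ++ S
num ++ num ** n ++ A
num ++ num ** n ++ B
num ++ num ** n ++ n

[S [A [B num]] ++ [S [A [B num]] ** [S [A [B n]] ++ [S [A [B n]]]]]]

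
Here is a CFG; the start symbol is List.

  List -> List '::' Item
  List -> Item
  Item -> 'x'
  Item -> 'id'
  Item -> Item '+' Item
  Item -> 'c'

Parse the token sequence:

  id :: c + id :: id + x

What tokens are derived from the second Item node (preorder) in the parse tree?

[List [List [List [Item id]] :: [Item [Item c] + [Item id]]] :: [Item [Item id] + [Item x]]]

c + id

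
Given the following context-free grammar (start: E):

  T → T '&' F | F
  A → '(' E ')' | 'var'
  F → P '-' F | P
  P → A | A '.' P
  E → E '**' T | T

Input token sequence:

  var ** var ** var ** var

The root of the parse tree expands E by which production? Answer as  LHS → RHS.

E → E '**' T

[E [E [E [E [T [F [P [A var]]]]] ** [T [F [P [A var]]]]] ** [T [F [P [A var]]]]] ** [T [F [P [A var]]]]]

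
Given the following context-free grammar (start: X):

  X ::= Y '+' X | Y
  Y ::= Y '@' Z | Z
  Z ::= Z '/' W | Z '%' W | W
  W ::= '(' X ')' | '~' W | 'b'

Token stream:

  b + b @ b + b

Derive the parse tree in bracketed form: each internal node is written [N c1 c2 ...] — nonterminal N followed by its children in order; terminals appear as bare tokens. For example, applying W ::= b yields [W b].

X
Y + X
Z + X
W + X
b + X
b + Y + X
b + Y @ Z + X
b + Z @ Z + X
b + W @ Z + X
b + b @ Z + X
b + b @ W + X
b + b @ b + X
b + b @ b + Y
b + b @ b + Z
b + b @ b + W
b + b @ b + b

[X [Y [Z [W b]]] + [X [Y [Y [Z [W b]]] @ [Z [W b]]] + [X [Y [Z [W b]]]]]]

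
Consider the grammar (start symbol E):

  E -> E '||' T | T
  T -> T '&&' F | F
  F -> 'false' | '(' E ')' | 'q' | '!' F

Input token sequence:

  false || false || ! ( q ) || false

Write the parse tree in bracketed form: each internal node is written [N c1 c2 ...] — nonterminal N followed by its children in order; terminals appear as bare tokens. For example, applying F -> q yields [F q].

[E [E [E [E [T [F false]]] || [T [F false]]] || [T [F ! [F ( [E [T [F q]]] )]]]] || [T [F false]]]

E
E || T
E || T || T
E || T || T || T
T || T || T || T
F || T || T || T
false || T || T || T
false || F || T || T
false || false || T || T
false || false || F || T
false || false || ! F || T
false || false || ! ( E ) || T
false || false || ! ( T ) || T
false || false || ! ( F ) || T
false || false || ! ( q ) || T
false || false || ! ( q ) || F
false || false || ! ( q ) || false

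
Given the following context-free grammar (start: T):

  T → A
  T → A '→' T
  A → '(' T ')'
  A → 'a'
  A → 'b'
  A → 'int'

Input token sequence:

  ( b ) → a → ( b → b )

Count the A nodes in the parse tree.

[T [A ( [T [A b]] )] → [T [A a] → [T [A ( [T [A b] → [T [A b]]] )]]]]

6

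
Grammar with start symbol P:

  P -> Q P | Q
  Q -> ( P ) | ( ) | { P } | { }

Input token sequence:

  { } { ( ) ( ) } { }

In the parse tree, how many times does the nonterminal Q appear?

[P [Q { }] [P [Q { [P [Q ( )] [P [Q ( )]]] }] [P [Q { }]]]]

5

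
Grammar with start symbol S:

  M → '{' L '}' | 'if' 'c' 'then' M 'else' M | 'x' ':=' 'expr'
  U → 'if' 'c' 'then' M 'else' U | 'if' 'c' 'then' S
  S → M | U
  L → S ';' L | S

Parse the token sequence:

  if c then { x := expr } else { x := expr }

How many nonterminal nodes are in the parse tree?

10

[S [M if c then [M { [L [S [M x := expr]]] }] else [M { [L [S [M x := expr]]] }]]]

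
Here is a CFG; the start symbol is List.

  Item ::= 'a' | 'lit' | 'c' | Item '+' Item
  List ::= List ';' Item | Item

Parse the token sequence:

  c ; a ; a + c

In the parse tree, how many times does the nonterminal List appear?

[List [List [List [Item c]] ; [Item a]] ; [Item [Item a] + [Item c]]]

3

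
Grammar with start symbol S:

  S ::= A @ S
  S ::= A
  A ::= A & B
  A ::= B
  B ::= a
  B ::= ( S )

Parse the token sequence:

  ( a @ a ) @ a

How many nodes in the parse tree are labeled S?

[S [A [B ( [S [A [B a]] @ [S [A [B a]]]] )]] @ [S [A [B a]]]]

4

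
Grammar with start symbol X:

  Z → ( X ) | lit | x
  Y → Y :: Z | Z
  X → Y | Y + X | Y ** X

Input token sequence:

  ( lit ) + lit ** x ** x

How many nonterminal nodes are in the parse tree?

15

[X [Y [Z ( [X [Y [Z lit]]] )]] + [X [Y [Z lit]] ** [X [Y [Z x]] ** [X [Y [Z x]]]]]]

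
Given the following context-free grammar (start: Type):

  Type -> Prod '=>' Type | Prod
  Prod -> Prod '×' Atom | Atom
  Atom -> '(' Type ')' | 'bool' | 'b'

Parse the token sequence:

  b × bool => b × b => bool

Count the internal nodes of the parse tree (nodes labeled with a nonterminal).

[Type [Prod [Prod [Atom b]] × [Atom bool]] => [Type [Prod [Prod [Atom b]] × [Atom b]] => [Type [Prod [Atom bool]]]]]

13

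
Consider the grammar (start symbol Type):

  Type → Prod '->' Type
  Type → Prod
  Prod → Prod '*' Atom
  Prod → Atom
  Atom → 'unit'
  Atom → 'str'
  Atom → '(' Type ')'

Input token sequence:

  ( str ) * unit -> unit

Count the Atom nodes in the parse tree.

4

[Type [Prod [Prod [Atom ( [Type [Prod [Atom str]]] )]] * [Atom unit]] -> [Type [Prod [Atom unit]]]]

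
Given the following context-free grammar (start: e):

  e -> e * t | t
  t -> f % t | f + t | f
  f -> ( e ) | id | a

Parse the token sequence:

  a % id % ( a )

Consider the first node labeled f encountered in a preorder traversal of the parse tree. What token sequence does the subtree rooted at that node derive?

[e [t [f a] % [t [f id] % [t [f ( [e [t [f a]]] )]]]]]

a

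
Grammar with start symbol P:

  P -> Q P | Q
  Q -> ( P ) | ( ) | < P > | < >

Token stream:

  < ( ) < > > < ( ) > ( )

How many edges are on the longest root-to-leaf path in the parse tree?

5

[P [Q < [P [Q ( )] [P [Q < >]]] >] [P [Q < [P [Q ( )]] >] [P [Q ( )]]]]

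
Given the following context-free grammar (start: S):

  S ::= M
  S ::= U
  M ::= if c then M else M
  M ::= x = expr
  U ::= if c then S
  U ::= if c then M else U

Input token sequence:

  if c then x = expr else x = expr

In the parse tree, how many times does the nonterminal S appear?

1

[S [M if c then [M x = expr] else [M x = expr]]]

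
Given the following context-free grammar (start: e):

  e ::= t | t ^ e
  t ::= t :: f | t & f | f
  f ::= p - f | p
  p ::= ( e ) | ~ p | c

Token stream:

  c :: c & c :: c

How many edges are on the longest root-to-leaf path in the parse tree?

7

[e [t [t [t [t [f [p c]]] :: [f [p c]]] & [f [p c]]] :: [f [p c]]]]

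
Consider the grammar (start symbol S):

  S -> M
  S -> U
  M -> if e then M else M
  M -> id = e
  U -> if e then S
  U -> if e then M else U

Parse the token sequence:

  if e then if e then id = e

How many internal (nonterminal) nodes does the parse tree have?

6

[S [U if e then [S [U if e then [S [M id = e]]]]]]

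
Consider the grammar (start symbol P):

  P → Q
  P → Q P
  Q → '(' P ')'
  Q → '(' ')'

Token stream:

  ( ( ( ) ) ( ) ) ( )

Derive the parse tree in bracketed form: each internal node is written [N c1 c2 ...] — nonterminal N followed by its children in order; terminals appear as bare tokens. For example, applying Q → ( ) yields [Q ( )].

P
Q P
( P ) P
( Q P ) P
( ( P ) P ) P
( ( Q ) P ) P
( ( ( ) ) P ) P
( ( ( ) ) Q ) P
( ( ( ) ) ( ) ) P
( ( ( ) ) ( ) ) Q
( ( ( ) ) ( ) ) ( )

[P [Q ( [P [Q ( [P [Q ( )]] )] [P [Q ( )]]] )] [P [Q ( )]]]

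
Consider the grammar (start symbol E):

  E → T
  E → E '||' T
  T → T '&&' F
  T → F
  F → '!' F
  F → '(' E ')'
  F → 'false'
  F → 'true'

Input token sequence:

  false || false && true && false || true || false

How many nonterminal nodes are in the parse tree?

[E [E [E [E [T [F false]]] || [T [T [T [F false]] && [F true]] && [F false]]] || [T [F true]]] || [T [F false]]]

16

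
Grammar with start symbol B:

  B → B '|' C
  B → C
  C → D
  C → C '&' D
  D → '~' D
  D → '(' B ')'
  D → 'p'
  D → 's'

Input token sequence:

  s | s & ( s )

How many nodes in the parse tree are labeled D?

[B [B [C [D s]]] | [C [C [D s]] & [D ( [B [C [D s]]] )]]]

4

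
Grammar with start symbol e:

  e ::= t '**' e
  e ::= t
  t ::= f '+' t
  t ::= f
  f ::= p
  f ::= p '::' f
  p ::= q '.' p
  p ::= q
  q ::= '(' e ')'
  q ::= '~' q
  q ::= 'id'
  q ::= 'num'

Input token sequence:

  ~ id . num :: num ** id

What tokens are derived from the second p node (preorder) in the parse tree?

[e [t [f [p [q ~ [q id]] . [p [q num]]] :: [f [p [q num]]]]] ** [e [t [f [p [q id]]]]]]

num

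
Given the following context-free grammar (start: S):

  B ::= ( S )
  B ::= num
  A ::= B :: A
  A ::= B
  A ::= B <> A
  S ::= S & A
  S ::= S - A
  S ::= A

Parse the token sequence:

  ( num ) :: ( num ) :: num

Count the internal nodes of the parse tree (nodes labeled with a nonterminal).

[S [A [B ( [S [A [B num]]] )] :: [A [B ( [S [A [B num]]] )] :: [A [B num]]]]]

13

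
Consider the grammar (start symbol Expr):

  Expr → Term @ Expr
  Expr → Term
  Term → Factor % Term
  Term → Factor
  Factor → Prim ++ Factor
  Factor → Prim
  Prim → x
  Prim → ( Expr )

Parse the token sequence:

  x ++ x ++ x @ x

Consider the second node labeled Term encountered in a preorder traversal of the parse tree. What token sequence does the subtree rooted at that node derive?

x

[Expr [Term [Factor [Prim x] ++ [Factor [Prim x] ++ [Factor [Prim x]]]]] @ [Expr [Term [Factor [Prim x]]]]]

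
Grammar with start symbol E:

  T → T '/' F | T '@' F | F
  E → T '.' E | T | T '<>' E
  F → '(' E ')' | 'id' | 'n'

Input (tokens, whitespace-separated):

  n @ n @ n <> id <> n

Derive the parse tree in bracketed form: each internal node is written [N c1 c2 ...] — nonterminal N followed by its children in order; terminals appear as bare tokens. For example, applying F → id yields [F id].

E
T <> E
T @ F <> E
T @ F @ F <> E
F @ F @ F <> E
n @ F @ F <> E
n @ n @ F <> E
n @ n @ n <> E
n @ n @ n <> T <> E
n @ n @ n <> F <> E
n @ n @ n <> id <> E
n @ n @ n <> id <> T
n @ n @ n <> id <> F
n @ n @ n <> id <> n

[E [T [T [T [F n]] @ [F n]] @ [F n]] <> [E [T [F id]] <> [E [T [F n]]]]]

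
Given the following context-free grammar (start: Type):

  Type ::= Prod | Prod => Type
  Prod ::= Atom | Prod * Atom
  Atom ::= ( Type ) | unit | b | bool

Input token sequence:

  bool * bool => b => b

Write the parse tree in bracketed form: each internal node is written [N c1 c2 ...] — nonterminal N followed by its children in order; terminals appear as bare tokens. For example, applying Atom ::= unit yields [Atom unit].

Type
Prod => Type
Prod * Atom => Type
Atom * Atom => Type
bool * Atom => Type
bool * bool => Type
bool * bool => Prod => Type
bool * bool => Atom => Type
bool * bool => b => Type
bool * bool => b => Prod
bool * bool => b => Atom
bool * bool => b => b

[Type [Prod [Prod [Atom bool]] * [Atom bool]] => [Type [Prod [Atom b]] => [Type [Prod [Atom b]]]]]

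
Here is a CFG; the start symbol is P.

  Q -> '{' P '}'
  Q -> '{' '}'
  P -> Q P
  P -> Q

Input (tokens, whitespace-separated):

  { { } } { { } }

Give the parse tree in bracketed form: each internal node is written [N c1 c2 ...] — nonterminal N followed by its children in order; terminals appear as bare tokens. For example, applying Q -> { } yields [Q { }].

P
Q P
{ P } P
{ Q } P
{ { } } P
{ { } } Q
{ { } } { P }
{ { } } { Q }
{ { } } { { } }

[P [Q { [P [Q { }]] }] [P [Q { [P [Q { }]] }]]]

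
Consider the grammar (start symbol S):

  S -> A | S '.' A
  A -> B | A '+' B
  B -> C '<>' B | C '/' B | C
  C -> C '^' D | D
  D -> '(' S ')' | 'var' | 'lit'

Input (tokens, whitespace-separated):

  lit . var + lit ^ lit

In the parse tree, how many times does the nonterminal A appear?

[S [S [A [B [C [D lit]]]]] . [A [A [B [C [D var]]]] + [B [C [C [D lit]] ^ [D lit]]]]]

3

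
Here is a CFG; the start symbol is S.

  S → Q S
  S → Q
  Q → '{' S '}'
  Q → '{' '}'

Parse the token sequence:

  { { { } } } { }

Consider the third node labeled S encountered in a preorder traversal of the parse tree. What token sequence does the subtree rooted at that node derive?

{ }

[S [Q { [S [Q { [S [Q { }]] }]] }] [S [Q { }]]]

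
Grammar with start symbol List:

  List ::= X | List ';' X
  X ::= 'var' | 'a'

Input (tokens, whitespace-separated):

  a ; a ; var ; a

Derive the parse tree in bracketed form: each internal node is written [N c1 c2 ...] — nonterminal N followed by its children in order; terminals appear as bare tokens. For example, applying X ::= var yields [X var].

[List [List [List [List [X a]] ; [X a]] ; [X var]] ; [X a]]

List
List ; X
List ; X ; X
List ; X ; X ; X
X ; X ; X ; X
a ; X ; X ; X
a ; a ; X ; X
a ; a ; var ; X
a ; a ; var ; a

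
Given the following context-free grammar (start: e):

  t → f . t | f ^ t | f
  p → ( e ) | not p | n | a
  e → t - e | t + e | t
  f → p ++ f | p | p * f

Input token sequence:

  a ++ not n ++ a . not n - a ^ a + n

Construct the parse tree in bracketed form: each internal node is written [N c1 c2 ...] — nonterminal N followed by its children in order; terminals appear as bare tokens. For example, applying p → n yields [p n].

[e [t [f [p a] ++ [f [p not [p n]] ++ [f [p a]]]] . [t [f [p not [p n]]]]] - [e [t [f [p a]] ^ [t [f [p a]]]] + [e [t [f [p n]]]]]]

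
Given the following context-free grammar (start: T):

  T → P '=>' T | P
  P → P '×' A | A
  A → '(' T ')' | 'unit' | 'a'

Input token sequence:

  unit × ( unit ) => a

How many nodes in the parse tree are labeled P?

4

[T [P [P [A unit]] × [A ( [T [P [A unit]]] )]] => [T [P [A a]]]]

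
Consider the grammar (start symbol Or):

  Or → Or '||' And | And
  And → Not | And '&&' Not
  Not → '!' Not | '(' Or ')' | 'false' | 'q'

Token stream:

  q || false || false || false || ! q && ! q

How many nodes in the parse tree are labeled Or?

[Or [Or [Or [Or [Or [And [Not q]]] || [And [Not false]]] || [And [Not false]]] || [And [Not false]]] || [And [And [Not ! [Not q]]] && [Not ! [Not q]]]]

5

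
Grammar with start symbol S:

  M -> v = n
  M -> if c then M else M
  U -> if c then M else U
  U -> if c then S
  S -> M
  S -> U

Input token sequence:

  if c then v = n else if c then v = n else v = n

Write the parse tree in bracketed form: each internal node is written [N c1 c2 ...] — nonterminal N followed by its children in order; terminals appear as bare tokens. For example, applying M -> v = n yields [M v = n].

S
M
if c then M else M
if c then v = n else M
if c then v = n else if c then M else M
if c then v = n else if c then v = n else M
if c then v = n else if c then v = n else v = n

[S [M if c then [M v = n] else [M if c then [M v = n] else [M v = n]]]]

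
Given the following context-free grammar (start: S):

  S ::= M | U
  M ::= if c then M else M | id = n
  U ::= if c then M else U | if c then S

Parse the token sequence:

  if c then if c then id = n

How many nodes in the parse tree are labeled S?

3

[S [U if c then [S [U if c then [S [M id = n]]]]]]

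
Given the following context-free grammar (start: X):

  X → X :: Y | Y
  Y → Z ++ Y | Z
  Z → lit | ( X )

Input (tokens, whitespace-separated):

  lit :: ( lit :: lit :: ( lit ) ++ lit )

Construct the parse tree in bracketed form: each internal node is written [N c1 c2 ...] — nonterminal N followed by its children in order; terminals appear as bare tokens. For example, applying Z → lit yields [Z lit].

[X [X [Y [Z lit]]] :: [Y [Z ( [X [X [X [Y [Z lit]]] :: [Y [Z lit]]] :: [Y [Z ( [X [Y [Z lit]]] )] ++ [Y [Z lit]]]] )]]]

X
X :: Y
Y :: Y
Z :: Y
lit :: Y
lit :: Z
lit :: ( X )
lit :: ( X :: Y )
lit :: ( X :: Y :: Y )
lit :: ( Y :: Y :: Y )
lit :: ( Z :: Y :: Y )
lit :: ( lit :: Y :: Y )
lit :: ( lit :: Z :: Y )
lit :: ( lit :: lit :: Y )
lit :: ( lit :: lit :: Z ++ Y )
lit :: ( lit :: lit :: ( X ) ++ Y )
lit :: ( lit :: lit :: ( Y ) ++ Y )
lit :: ( lit :: lit :: ( Z ) ++ Y )
lit :: ( lit :: lit :: ( lit ) ++ Y )
lit :: ( lit :: lit :: ( lit ) ++ Z )
lit :: ( lit :: lit :: ( lit ) ++ lit )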